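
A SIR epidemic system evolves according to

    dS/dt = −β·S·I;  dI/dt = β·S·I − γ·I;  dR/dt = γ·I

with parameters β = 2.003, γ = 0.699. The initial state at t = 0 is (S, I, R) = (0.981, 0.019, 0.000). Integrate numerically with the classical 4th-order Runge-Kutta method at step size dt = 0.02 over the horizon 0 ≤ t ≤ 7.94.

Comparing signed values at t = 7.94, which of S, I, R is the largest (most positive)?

t=0.000: state=(0.981, 0.019, 0.000)
step 1 (dt=0.02): k1=(-0.037, 0.024, 0.013), k2=(-0.038, 0.024, 0.013), k3=(-0.038, 0.024, 0.013), k4=(-0.038, 0.025, 0.014); state += dt/6·(k1+2k2+2k3+k4)
t=0.020: state=(0.980, 0.019, 0.000)
t=0.040: state=(0.979, 0.020, 0.001)
t=0.060: state=(0.979, 0.020, 0.001)
continuing one RK4 step at a time; state shown every 25 steps (Δt=0.5):
t=0.500: state=(0.955, 0.035, 0.009)
t=1.000: state=(0.910, 0.064, 0.026)
t=1.500: state=(0.837, 0.108, 0.056)
t=2.000: state=(0.730, 0.167, 0.103)
t=2.500: state=(0.598, 0.229, 0.173)
t=3.000: state=(0.464, 0.275, 0.262)
t=3.500: state=(0.348, 0.290, 0.361)
t=4.000: state=(0.262, 0.277, 0.461)
t=4.500: state=(0.201, 0.246, 0.553)
t=5.000: state=(0.160, 0.208, 0.632)
t=5.500: state=(0.133, 0.169, 0.698)
t=6.000: state=(0.114, 0.135, 0.751)
t=6.500: state=(0.101, 0.106, 0.793)
t=7.000: state=(0.092, 0.082, 0.826)
t=7.500: state=(0.086, 0.063, 0.851)
t=7.940: state=(0.081, 0.050, 0.868)
compare at T: S=0.081, I=0.050, R=0.868

largest component: R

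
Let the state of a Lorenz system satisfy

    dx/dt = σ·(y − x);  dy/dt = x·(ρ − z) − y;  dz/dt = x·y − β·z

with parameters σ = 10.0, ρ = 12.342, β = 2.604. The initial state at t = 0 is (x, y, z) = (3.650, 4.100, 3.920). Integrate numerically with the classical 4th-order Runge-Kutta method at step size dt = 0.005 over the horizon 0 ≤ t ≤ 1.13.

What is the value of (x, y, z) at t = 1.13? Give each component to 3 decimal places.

t=0.000: state=(3.650, 4.100, 3.920)
step 1 (dt=0.005): k1=(4.500, 26.640, 4.757), k2=(5.054, 26.625, 5.016), k3=(5.039, 26.634, 5.020), k4=(5.580, 26.627, 5.285); state += dt/6·(k1+2k2+2k3+k4)
t=0.005: state=(3.675, 4.233, 3.945)
t=0.010: state=(3.706, 4.366, 3.973)
t=0.015: state=(3.741, 4.500, 4.003)
continuing one RK4 step at a time; state shown every 10 steps (Δt=0.05):
t=0.050: state=(4.113, 5.448, 4.307)
t=0.100: state=(4.938, 6.866, 5.090)
t=0.150: state=(6.003, 8.292, 6.423)
t=0.200: state=(7.170, 9.476, 8.407)
t=0.250: state=(8.221, 10.016, 10.942)
t=0.300: state=(8.862, 9.542, 13.581)
t=0.350: state=(8.840, 8.057, 15.622)
t=0.400: state=(8.113, 6.068, 16.538)
t=0.450: state=(6.905, 4.239, 16.326)
t=0.500: state=(5.562, 2.951, 15.368)
t=0.550: state=(4.364, 2.225, 14.082)
t=0.600: state=(3.445, 1.911, 12.734)
t=0.650: state=(2.823, 1.855, 11.451)
t=0.700: state=(2.459, 1.953, 10.286)
t=0.750: state=(2.300, 2.155, 9.257)
t=0.800: state=(2.302, 2.446, 8.373)
t=0.850: state=(2.437, 2.828, 7.642)
t=0.900: state=(2.690, 3.313, 7.078)
t=0.950: state=(3.060, 3.917, 6.700)
t=1.000: state=(3.549, 4.649, 6.546)
t=1.050: state=(4.160, 5.503, 6.665)
t=1.100: state=(4.887, 6.440, 7.122)
t=1.130: state=(5.367, 7.007, 7.583)

(x, y, z) = (5.367, 7.007, 7.583)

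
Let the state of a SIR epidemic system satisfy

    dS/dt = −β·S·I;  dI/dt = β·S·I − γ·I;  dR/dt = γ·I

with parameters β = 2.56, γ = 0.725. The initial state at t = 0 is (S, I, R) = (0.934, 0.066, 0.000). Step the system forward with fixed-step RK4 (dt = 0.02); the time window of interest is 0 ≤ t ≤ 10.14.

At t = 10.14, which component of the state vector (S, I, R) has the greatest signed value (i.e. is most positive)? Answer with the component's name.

largest component: R

t=0.000: state=(0.934, 0.066, 0.000)
step 1 (dt=0.02): k1=(-0.158, 0.110, 0.048), k2=(-0.160, 0.112, 0.049), k3=(-0.160, 0.112, 0.049), k4=(-0.163, 0.113, 0.049); state += dt/6·(k1+2k2+2k3+k4)
t=0.020: state=(0.931, 0.068, 0.001)
t=0.040: state=(0.927, 0.071, 0.002)
t=0.060: state=(0.924, 0.073, 0.003)
continuing one RK4 step at a time; state shown every 25 steps (Δt=0.5):
t=0.500: state=(0.821, 0.142, 0.036)
t=1.000: state=(0.639, 0.254, 0.108)
t=1.500: state=(0.432, 0.350, 0.219)
t=2.000: state=(0.269, 0.378, 0.353)
t=2.500: state=(0.168, 0.346, 0.485)
t=3.000: state=(0.112, 0.287, 0.601)
t=3.500: state=(0.081, 0.226, 0.694)
t=4.000: state=(0.063, 0.172, 0.765)
t=4.500: state=(0.052, 0.129, 0.820)
t=5.000: state=(0.045, 0.095, 0.860)
t=5.500: state=(0.040, 0.070, 0.890)
t=6.000: state=(0.037, 0.051, 0.911)
t=6.500: state=(0.035, 0.037, 0.927)
t=7.000: state=(0.034, 0.027, 0.939)
t=7.500: state=(0.033, 0.020, 0.947)
t=8.000: state=(0.032, 0.014, 0.953)
t=8.500: state=(0.032, 0.010, 0.958)
t=9.000: state=(0.031, 0.008, 0.961)
t=9.500: state=(0.031, 0.005, 0.963)
t=10.000: state=(0.031, 0.004, 0.965)
t=10.140: state=(0.031, 0.004, 0.966)
compare at T: S=0.031, I=0.004, R=0.966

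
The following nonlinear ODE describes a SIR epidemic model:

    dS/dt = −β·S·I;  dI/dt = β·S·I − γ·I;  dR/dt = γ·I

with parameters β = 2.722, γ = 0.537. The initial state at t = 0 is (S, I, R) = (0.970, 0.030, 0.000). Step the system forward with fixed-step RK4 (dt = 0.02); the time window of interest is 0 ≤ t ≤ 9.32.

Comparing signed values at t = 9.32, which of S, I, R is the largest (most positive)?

t=0.000: state=(0.970, 0.030, 0.000)
step 1 (dt=0.02): k1=(-0.079, 0.063, 0.016), k2=(-0.081, 0.064, 0.016), k3=(-0.081, 0.064, 0.016), k4=(-0.082, 0.066, 0.017); state += dt/6·(k1+2k2+2k3+k4)
t=0.020: state=(0.968, 0.031, 0.000)
t=0.040: state=(0.967, 0.033, 0.001)
t=0.060: state=(0.965, 0.034, 0.001)
continuing one RK4 step at a time; state shown every 25 steps (Δt=0.5):
t=0.500: state=(0.903, 0.083, 0.014)
t=1.000: state=(0.753, 0.197, 0.050)
t=1.500: state=(0.516, 0.360, 0.125)
t=2.000: state=(0.290, 0.472, 0.238)
t=2.500: state=(0.150, 0.482, 0.369)
t=3.000: state=(0.080, 0.428, 0.491)
t=3.500: state=(0.047, 0.356, 0.597)
t=4.000: state=(0.030, 0.287, 0.683)
t=4.500: state=(0.021, 0.227, 0.752)
t=5.000: state=(0.016, 0.178, 0.806)
t=5.500: state=(0.013, 0.139, 0.848)
t=6.000: state=(0.011, 0.108, 0.881)
t=6.500: state=(0.010, 0.084, 0.907)
t=7.000: state=(0.009, 0.065, 0.926)
t=7.500: state=(0.008, 0.050, 0.942)
t=8.000: state=(0.008, 0.039, 0.954)
t=8.500: state=(0.007, 0.030, 0.963)
t=9.000: state=(0.007, 0.023, 0.970)
t=9.320: state=(0.007, 0.020, 0.973)
compare at T: S=0.007, I=0.020, R=0.973

largest component: R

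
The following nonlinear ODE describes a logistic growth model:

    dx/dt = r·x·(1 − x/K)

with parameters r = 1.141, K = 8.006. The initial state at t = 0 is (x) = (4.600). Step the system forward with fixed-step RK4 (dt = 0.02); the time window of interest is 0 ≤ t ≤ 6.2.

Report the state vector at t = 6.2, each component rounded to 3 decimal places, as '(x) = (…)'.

t=0.000: state=(4.600)
step 1 (dt=0.02): k1=(2.233), k2=(2.229), k3=(2.229), k4=(2.225); state += dt/6·(k1+2k2+2k3+k4)
t=0.020: state=(4.645)
t=0.040: state=(4.689)
t=0.060: state=(4.733)
continuing one RK4 step at a time; state shown every 25 steps (Δt=0.5):
t=0.500: state=(5.644)
t=1.000: state=(6.474)
t=1.500: state=(7.062)
t=2.000: state=(7.443)
t=2.500: state=(7.678)
t=3.000: state=(7.817)
t=3.500: state=(7.898)
t=4.000: state=(7.945)
t=4.500: state=(7.971)
t=5.000: state=(7.986)
t=5.500: state=(7.995)
t=6.000: state=(8.000)
t=6.200: state=(8.001)

(x) = (8.001)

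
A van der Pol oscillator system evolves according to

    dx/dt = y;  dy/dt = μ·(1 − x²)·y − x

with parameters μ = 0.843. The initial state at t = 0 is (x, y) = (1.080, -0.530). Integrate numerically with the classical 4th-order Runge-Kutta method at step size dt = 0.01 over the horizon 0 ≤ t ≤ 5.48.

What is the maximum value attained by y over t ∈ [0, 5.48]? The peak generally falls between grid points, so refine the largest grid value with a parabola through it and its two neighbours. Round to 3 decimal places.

max y = 2.489

t=0.000: state=(1.080, -0.530)
step 1 (dt=0.01): k1=(-0.530, -1.006), k2=(-0.535, -1.005), k3=(-0.535, -1.005), k4=(-0.540, -1.004); state += dt/6·(k1+2k2+2k3+k4)
t=0.010: state=(1.075, -0.540)
t=0.020: state=(1.069, -0.550)
t=0.030: state=(1.064, -0.560)
continuing one RK4 step at a time; state shown every 20 steps (Δt=0.2):
t=0.200: state=(0.954, -0.730)
t=0.400: state=(0.787, -0.939)
t=0.600: state=(0.577, -1.170)
t=0.800: state=(0.317, -1.435)
t=1.000: state=(0.001, -1.725)
t=1.200: state=(-0.371, -1.988)
t=1.400: state=(-0.784, -2.100)
t=1.600: state=(-1.190, -1.906)
t=1.800: state=(-1.524, -1.393)
t=2.000: state=(-1.740, -0.762)
t=2.200: state=(-1.836, -0.224)
t=2.400: state=(-1.840, 0.154)
t=2.600: state=(-1.783, 0.406)
t=2.800: state=(-1.683, 0.584)
t=3.000: state=(-1.551, 0.729)
t=3.200: state=(-1.392, 0.867)
t=3.400: state=(-1.204, 1.018)
t=3.600: state=(-0.982, 1.200)
t=3.800: state=(-0.720, 1.431)
t=4.000: state=(-0.406, 1.723)
t=4.200: state=(-0.028, 2.068)
t=4.400: state=(0.419, 2.386)
t=4.600: state=(0.912, 2.476)
t=4.800: state=(1.379, 2.115)
t=5.000: state=(1.732, 1.377)
t=5.200: state=(1.929, 0.617)
t=5.400: state=(1.993, 0.068)
t=5.480: state=(1.992, -0.089)
largest grid value and its neighbours: y(4.540)=2.48847, y(4.550)=2.48910, y(4.560)=2.48866
parabola through these three points peaks at t≈4.551 with y≈2.48910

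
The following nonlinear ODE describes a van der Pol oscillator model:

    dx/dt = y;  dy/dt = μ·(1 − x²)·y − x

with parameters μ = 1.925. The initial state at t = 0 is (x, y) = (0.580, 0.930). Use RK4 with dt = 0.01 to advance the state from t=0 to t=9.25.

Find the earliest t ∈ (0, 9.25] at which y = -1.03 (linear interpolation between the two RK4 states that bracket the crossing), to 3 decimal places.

t = 2.039

t=0.000: state=(0.580, 0.930)
step 1 (dt=0.01): k1=(0.930, 0.608), k2=(0.933, 0.598), k3=(0.933, 0.597), k4=(0.936, 0.587); state += dt/6·(k1+2k2+2k3+k4)
t=0.010: state=(0.589, 0.936)
t=0.020: state=(0.599, 0.942)
t=0.030: state=(0.608, 0.947)
continuing one RK4 step at a time; state shown every 50 steps (Δt=0.5):
t=0.500: state=(1.054, 0.805)
t=1.000: state=(1.271, 0.059)
t=1.500: state=(1.161, -0.458)
t=2.000: state=(0.816, -0.971)
t=2.030: state=(0.786, -1.016)
next step: t=2.040: state=(0.776, -1.031) — y has crossed -1.03
linear interpolation between t=2.030 (-1.01585) and t=2.040 (-1.03135) → t≈2.039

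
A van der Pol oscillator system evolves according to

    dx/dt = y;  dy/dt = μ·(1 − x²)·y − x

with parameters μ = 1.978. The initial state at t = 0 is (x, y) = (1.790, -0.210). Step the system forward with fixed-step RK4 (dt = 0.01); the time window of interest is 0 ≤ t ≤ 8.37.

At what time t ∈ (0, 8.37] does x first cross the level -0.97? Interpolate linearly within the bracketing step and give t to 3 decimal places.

t = 2.481

t=0.000: state=(1.790, -0.210)
step 1 (dt=0.01): k1=(-0.210, -0.874), k2=(-0.214, -0.856), k3=(-0.214, -0.856), k4=(-0.219, -0.838); state += dt/6·(k1+2k2+2k3+k4)
t=0.010: state=(1.788, -0.219)
t=0.020: state=(1.786, -0.227)
t=0.030: state=(1.783, -0.235)
continuing one RK4 step at a time; state shown every 50 steps (Δt=0.5):
t=0.500: state=(1.620, -0.424)
t=1.000: state=(1.374, -0.570)
t=1.500: state=(1.026, -0.866)
t=2.000: state=(0.410, -1.796)
t=2.480: state=(-0.967, -3.787)
next step: t=2.490: state=(-1.004, -3.779) — x has crossed -0.97
linear interpolation between t=2.480 (-0.96653) and t=2.490 (-1.00437) → t≈2.481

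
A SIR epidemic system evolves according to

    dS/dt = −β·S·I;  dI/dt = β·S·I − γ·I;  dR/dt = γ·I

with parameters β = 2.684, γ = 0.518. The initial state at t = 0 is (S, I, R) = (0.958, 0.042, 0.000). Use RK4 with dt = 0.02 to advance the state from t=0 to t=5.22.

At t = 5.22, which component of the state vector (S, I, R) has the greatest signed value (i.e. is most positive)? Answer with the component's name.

largest component: R

t=0.000: state=(0.958, 0.042, 0.000)
step 1 (dt=0.02): k1=(-0.108, 0.086, 0.022), k2=(-0.110, 0.088, 0.022), k3=(-0.110, 0.088, 0.022), k4=(-0.112, 0.090, 0.023); state += dt/6·(k1+2k2+2k3+k4)
t=0.020: state=(0.956, 0.044, 0.000)
t=0.040: state=(0.954, 0.046, 0.001)
t=0.060: state=(0.951, 0.047, 0.001)
continuing one RK4 step at a time; state shown every 10 steps (Δt=0.2):
t=0.200: state=(0.932, 0.063, 0.005)
t=0.400: state=(0.894, 0.093, 0.013)
t=0.600: state=(0.842, 0.133, 0.025)
t=0.800: state=(0.773, 0.185, 0.041)
t=1.000: state=(0.689, 0.248, 0.064)
t=1.200: state=(0.592, 0.315, 0.093)
t=1.400: state=(0.491, 0.380, 0.129)
t=1.600: state=(0.395, 0.434, 0.171)
t=1.800: state=(0.309, 0.473, 0.218)
t=2.000: state=(0.238, 0.493, 0.268)
t=2.200: state=(0.183, 0.498, 0.320)
t=2.400: state=(0.140, 0.489, 0.371)
t=2.600: state=(0.108, 0.471, 0.421)
t=2.800: state=(0.085, 0.447, 0.468)
t=3.000: state=(0.067, 0.420, 0.513)
t=3.200: state=(0.054, 0.391, 0.555)
t=3.400: state=(0.044, 0.362, 0.594)
t=3.600: state=(0.037, 0.333, 0.630)
t=3.800: state=(0.031, 0.306, 0.663)
t=4.000: state=(0.026, 0.280, 0.694)
t=4.200: state=(0.023, 0.256, 0.721)
t=4.400: state=(0.020, 0.233, 0.747)
t=4.600: state=(0.018, 0.212, 0.770)
t=4.800: state=(0.016, 0.193, 0.791)
t=5.000: state=(0.014, 0.176, 0.810)
t=5.200: state=(0.013, 0.160, 0.827)
t=5.220: state=(0.013, 0.158, 0.829)
compare at T: S=0.013, I=0.158, R=0.829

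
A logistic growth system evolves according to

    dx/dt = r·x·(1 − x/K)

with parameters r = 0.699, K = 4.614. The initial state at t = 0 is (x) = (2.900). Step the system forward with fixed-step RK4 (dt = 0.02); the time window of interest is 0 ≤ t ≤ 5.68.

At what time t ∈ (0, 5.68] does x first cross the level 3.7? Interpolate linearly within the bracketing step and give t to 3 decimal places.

t = 1.248

t=0.000: state=(2.900)
step 1 (dt=0.02): k1=(0.753), k2=(0.752), k3=(0.752), k4=(0.750); state += dt/6·(k1+2k2+2k3+k4)
t=0.020: state=(2.915)
t=0.040: state=(2.930)
t=0.060: state=(2.945)
continuing one RK4 step at a time; state shown every 10 steps (Δt=0.2):
t=0.200: state=(3.048)
t=0.400: state=(3.189)
t=0.600: state=(3.323)
t=0.800: state=(3.449)
t=1.000: state=(3.566)
t=1.200: state=(3.675)
t=1.240: state=(3.696)
next step: t=1.260: state=(3.706) — x has crossed 3.7
linear interpolation between t=1.240 (3.69588) and t=1.260 (3.70611) → t≈1.248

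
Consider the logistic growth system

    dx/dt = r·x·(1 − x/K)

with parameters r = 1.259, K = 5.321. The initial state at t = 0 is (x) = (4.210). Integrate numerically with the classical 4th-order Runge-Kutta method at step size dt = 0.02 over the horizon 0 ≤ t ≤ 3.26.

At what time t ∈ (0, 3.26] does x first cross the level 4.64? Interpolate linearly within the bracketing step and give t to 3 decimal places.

t = 0.466

t=0.000: state=(4.210)
step 1 (dt=0.02): k1=(1.107), k2=(1.099), k3=(1.099), k4=(1.090); state += dt/6·(k1+2k2+2k3+k4)
t=0.020: state=(4.232)
t=0.040: state=(4.254)
t=0.060: state=(4.275)
continuing one RK4 step at a time; state shown every 10 steps (Δt=0.2):
t=0.200: state=(4.415)
t=0.400: state=(4.589)
t=0.460: state=(4.635)
next step: t=0.480: state=(4.650) — x has crossed 4.64
linear interpolation between t=0.460 (4.63549) and t=0.480 (4.65039) → t≈0.466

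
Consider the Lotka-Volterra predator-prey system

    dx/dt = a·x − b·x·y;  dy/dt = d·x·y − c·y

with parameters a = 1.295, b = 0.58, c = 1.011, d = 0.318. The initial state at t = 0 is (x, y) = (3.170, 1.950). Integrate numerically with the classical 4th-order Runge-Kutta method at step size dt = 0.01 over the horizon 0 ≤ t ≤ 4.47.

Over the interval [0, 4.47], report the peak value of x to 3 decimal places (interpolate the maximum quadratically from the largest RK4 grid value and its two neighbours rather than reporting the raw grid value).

max x = 3.680

t=0.000: state=(3.170, 1.950)
step 1 (dt=0.01): k1=(0.520, -0.006), k2=(0.520, -0.004), k3=(0.520, -0.004), k4=(0.521, -0.003); state += dt/6·(k1+2k2+2k3+k4)
t=0.010: state=(3.175, 1.950)
t=0.020: state=(3.180, 1.950)
t=0.030: state=(3.186, 1.950)
continuing one RK4 step at a time; state shown every 20 steps (Δt=0.2):
t=0.200: state=(3.275, 1.955)
t=0.400: state=(3.379, 1.974)
t=0.600: state=(3.476, 2.005)
t=0.800: state=(3.560, 2.049)
t=1.000: state=(3.626, 2.104)
t=1.200: state=(3.667, 2.168)
t=1.400: state=(3.680, 2.237)
t=1.600: state=(3.663, 2.309)
t=1.800: state=(3.616, 2.378)
t=2.000: state=(3.542, 2.439)
t=2.200: state=(3.448, 2.489)
t=2.400: state=(3.340, 2.524)
t=2.600: state=(3.225, 2.540)
t=2.800: state=(3.112, 2.538)
t=3.000: state=(3.007, 2.519)
t=3.200: state=(2.914, 2.484)
t=3.400: state=(2.838, 2.436)
t=3.600: state=(2.781, 2.379)
t=3.800: state=(2.744, 2.317)
t=4.000: state=(2.727, 2.252)
t=4.200: state=(2.731, 2.188)
t=4.400: state=(2.755, 2.128)
t=4.470: state=(2.768, 2.108)
largest grid value and its neighbours: x(1.380)=3.67989, x(1.390)=3.67991, x(1.400)=3.67985
parabola through these three points peaks at t≈1.387 with x≈3.67991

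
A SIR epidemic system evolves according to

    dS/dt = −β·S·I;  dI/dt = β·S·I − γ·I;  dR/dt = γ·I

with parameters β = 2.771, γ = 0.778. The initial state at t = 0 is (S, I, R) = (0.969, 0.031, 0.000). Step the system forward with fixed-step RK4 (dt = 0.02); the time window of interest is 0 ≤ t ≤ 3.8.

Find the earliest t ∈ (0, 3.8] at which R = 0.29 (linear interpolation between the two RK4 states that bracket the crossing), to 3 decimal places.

t=0.000: state=(0.969, 0.031, 0.000)
step 1 (dt=0.02): k1=(-0.083, 0.059, 0.024), k2=(-0.085, 0.060, 0.025), k3=(-0.085, 0.060, 0.025), k4=(-0.086, 0.061, 0.025); state += dt/6·(k1+2k2+2k3+k4)
t=0.020: state=(0.967, 0.032, 0.000)
t=0.040: state=(0.966, 0.033, 0.001)
t=0.060: state=(0.964, 0.035, 0.002)
continuing one RK4 step at a time; state shown every 10 steps (Δt=0.2):
t=0.200: state=(0.949, 0.045, 0.006)
t=0.400: state=(0.921, 0.065, 0.014)
t=0.600: state=(0.882, 0.092, 0.026)
t=0.800: state=(0.831, 0.126, 0.043)
t=1.000: state=(0.766, 0.168, 0.066)
t=1.200: state=(0.689, 0.215, 0.096)
t=1.400: state=(0.603, 0.264, 0.133)
t=1.600: state=(0.515, 0.308, 0.178)
t=1.800: state=(0.430, 0.342, 0.228)
t=2.000: state=(0.353, 0.363, 0.283)
t=2.020: state=(0.346, 0.365, 0.289)
next step: t=2.040: state=(0.339, 0.366, 0.295) — R has crossed 0.29
linear interpolation between t=2.020 (0.28915) and t=2.040 (0.29484) → t≈2.023

t = 2.023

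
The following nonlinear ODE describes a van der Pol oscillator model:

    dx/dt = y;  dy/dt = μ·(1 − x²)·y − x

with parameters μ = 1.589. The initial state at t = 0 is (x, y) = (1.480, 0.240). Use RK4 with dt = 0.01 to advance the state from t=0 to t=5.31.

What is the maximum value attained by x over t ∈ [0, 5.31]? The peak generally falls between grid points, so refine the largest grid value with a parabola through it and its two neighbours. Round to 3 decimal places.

t=0.000: state=(1.480, 0.240)
step 1 (dt=0.01): k1=(0.240, -1.934), k2=(0.230, -1.918), k3=(0.230, -1.918), k4=(0.221, -1.902); state += dt/6·(k1+2k2+2k3+k4)
t=0.010: state=(1.482, 0.221)
t=0.020: state=(1.484, 0.202)
t=0.030: state=(1.486, 0.183)
continuing one RK4 step at a time; state shown every 20 steps (Δt=0.2):
t=0.200: state=(1.494, -0.084)
t=0.400: state=(1.453, -0.305)
t=0.600: state=(1.376, -0.465)
t=0.800: state=(1.269, -0.603)
t=1.000: state=(1.134, -0.748)
t=1.200: state=(0.967, -0.931)
t=1.400: state=(0.757, -1.189)
t=1.600: state=(0.483, -1.579)
t=1.800: state=(0.112, -2.172)
t=2.000: state=(-0.397, -2.920)
t=2.200: state=(-1.030, -3.239)
t=2.400: state=(-1.602, -2.282)
t=2.600: state=(-1.913, -0.889)
t=2.800: state=(-2.001, -0.099)
t=3.000: state=(-1.984, 0.220)
t=3.200: state=(-1.925, 0.349)
t=3.400: state=(-1.849, 0.414)
t=3.600: state=(-1.761, 0.461)
t=3.800: state=(-1.664, 0.506)
t=4.000: state=(-1.558, 0.559)
t=4.200: state=(-1.440, 0.625)
t=4.400: state=(-1.307, 0.712)
t=4.600: state=(-1.153, 0.832)
t=4.800: state=(-0.970, 1.007)
t=5.000: state=(-0.744, 1.274)
t=5.200: state=(-0.451, 1.691)
t=5.310: state=(-0.248, 2.012)
largest grid value and its neighbours: x(0.130)=1.49602, x(0.140)=1.49610, x(0.150)=1.49603
parabola through these three points peaks at t≈0.140 with x≈1.49610

max x = 1.496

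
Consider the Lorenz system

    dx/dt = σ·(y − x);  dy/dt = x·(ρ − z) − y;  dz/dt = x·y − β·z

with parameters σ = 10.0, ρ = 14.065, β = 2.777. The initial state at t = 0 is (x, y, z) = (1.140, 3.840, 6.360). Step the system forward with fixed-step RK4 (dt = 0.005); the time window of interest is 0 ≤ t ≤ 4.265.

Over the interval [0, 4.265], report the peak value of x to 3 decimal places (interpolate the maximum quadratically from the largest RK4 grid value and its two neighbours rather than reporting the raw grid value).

max x = 9.604

t=0.000: state=(1.140, 3.840, 6.360)
step 1 (dt=0.005): k1=(27.000, 4.944, -13.284), k2=(26.449, 5.492, -12.918), k3=(26.476, 5.478, -12.924), k4=(25.950, 6.019, -12.561); state += dt/6·(k1+2k2+2k3+k4)
t=0.005: state=(1.272, 3.867, 6.295)
t=0.010: state=(1.400, 3.900, 6.234)
t=0.015: state=(1.523, 3.938, 6.177)
continuing one RK4 step at a time; state shown every 40 steps (Δt=0.2):
t=0.200: state=(5.496, 8.017, 6.929)
t=0.400: state=(9.604, 9.608, 16.716)
t=0.600: state=(5.130, 2.564, 16.119)
t=0.800: state=(2.669, 2.559, 10.415)
t=1.000: state=(3.850, 5.095, 7.796)
t=1.200: state=(7.370, 9.244, 11.127)
t=1.400: state=(7.930, 6.271, 17.131)
t=1.600: state=(4.295, 3.153, 13.580)
t=1.800: state=(3.827, 4.355, 9.872)
t=2.000: state=(5.974, 7.437, 10.179)
t=2.200: state=(7.933, 7.826, 15.084)
t=2.400: state=(5.741, 4.376, 14.934)
t=2.600: state=(4.326, 4.328, 11.541)
t=2.800: state=(5.436, 6.420, 10.584)
t=3.000: state=(7.277, 7.737, 13.547)
t=3.200: state=(6.470, 5.465, 15.006)
t=3.400: state=(4.919, 4.604, 12.640)
t=3.600: state=(5.296, 5.904, 11.230)
t=3.800: state=(6.711, 7.267, 12.794)
t=4.000: state=(6.680, 6.111, 14.557)
t=4.200: state=(5.420, 4.986, 13.258)
t=4.265: state=(5.221, 5.046, 12.646)
largest grid value and its neighbours: x(0.395)=9.59939, x(0.400)=9.60396, x(0.405)=9.59975
parabola through these three points peaks at t≈0.400 with x≈9.60396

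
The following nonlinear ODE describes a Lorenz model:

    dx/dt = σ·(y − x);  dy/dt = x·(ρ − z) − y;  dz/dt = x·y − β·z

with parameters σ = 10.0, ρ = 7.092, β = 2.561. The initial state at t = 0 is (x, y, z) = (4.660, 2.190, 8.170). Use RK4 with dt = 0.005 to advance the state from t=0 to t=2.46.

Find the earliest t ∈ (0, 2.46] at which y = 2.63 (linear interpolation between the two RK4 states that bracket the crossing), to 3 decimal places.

t=0.000: state=(4.660, 2.190, 8.170)
step 1 (dt=0.005): k1=(-24.700, -7.213, -10.718), k2=(-24.263, -7.006, -10.868), k3=(-24.269, -7.006, -10.862), k4=(-23.837, -6.801, -11.004); state += dt/6·(k1+2k2+2k3+k4)
t=0.005: state=(4.539, 2.155, 8.116)
t=0.010: state=(4.422, 2.122, 8.060)
t=0.015: state=(4.309, 2.091, 8.003)
continuing one RK4 step at a time; state shown every 20 steps (Δt=0.1):
t=0.100: state=(2.926, 1.800, 6.952)
t=0.200: state=(2.202, 1.801, 5.772)
t=0.300: state=(2.010, 1.989, 4.813)
t=0.400: state=(2.110, 2.317, 4.113)
t=0.470: state=(2.299, 2.630, 3.787)
next step: t=0.475: state=(2.316, 2.655, 3.769) — y has crossed 2.63
linear interpolation between t=0.470 (2.62958) and t=0.475 (2.65460) → t≈0.470

t = 0.470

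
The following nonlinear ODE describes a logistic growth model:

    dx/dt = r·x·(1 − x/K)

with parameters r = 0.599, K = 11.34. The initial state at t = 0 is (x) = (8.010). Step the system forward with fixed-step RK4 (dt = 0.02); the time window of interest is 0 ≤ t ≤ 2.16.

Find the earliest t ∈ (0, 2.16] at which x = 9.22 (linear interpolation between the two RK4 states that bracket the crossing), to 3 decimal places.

t = 0.989

t=0.000: state=(8.010)
step 1 (dt=0.02): k1=(1.409), k2=(1.405), k3=(1.405), k4=(1.402); state += dt/6·(k1+2k2+2k3+k4)
t=0.020: state=(8.038)
t=0.040: state=(8.066)
t=0.060: state=(8.094)
continuing one RK4 step at a time; state shown every 5 steps (Δt=0.1):
t=0.100: state=(8.149)
t=0.200: state=(8.285)
t=0.300: state=(8.417)
t=0.400: state=(8.545)
t=0.500: state=(8.669)
t=0.600: state=(8.789)
t=0.700: state=(8.906)
t=0.800: state=(9.018)
t=0.900: state=(9.127)
t=0.980: state=(9.211)
next step: t=1.000: state=(9.232) — x has crossed 9.22
linear interpolation between t=0.980 (9.21099) and t=1.000 (9.23163) → t≈0.989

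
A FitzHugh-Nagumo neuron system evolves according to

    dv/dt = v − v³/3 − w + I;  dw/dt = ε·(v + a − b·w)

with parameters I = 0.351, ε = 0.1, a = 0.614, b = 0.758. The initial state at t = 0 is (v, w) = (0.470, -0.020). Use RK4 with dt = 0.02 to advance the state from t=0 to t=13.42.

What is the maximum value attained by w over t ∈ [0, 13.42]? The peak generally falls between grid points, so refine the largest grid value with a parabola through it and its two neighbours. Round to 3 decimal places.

max w = 1.295

t=0.000: state=(0.470, -0.020)
step 1 (dt=0.02): k1=(0.806, 0.110), k2=(0.812, 0.111), k3=(0.812, 0.111), k4=(0.817, 0.111); state += dt/6·(k1+2k2+2k3+k4)
t=0.020: state=(0.486, -0.018)
t=0.040: state=(0.503, -0.016)
t=0.060: state=(0.519, -0.013)
continuing one RK4 step at a time; state shown every 25 steps (Δt=0.5):
t=0.500: state=(0.924, 0.045)
t=1.000: state=(1.368, 0.130)
t=1.500: state=(1.627, 0.230)
t=2.000: state=(1.711, 0.334)
t=2.500: state=(1.711, 0.436)
t=3.000: state=(1.679, 0.533)
t=3.500: state=(1.635, 0.624)
t=4.000: state=(1.585, 0.710)
t=4.500: state=(1.533, 0.790)
t=5.000: state=(1.478, 0.865)
t=5.500: state=(1.420, 0.934)
t=6.000: state=(1.360, 0.998)
t=6.500: state=(1.295, 1.056)
t=7.000: state=(1.225, 1.109)
t=7.500: state=(1.149, 1.156)
t=8.000: state=(1.063, 1.197)
t=8.500: state=(0.964, 1.233)
t=9.000: state=(0.844, 1.261)
t=9.500: state=(0.691, 1.282)
t=10.000: state=(0.483, 1.294)
t=10.500: state=(0.174, 1.292)
t=11.000: state=(-0.319, 1.272)
t=11.500: state=(-1.037, 1.222)
t=12.000: state=(-1.678, 1.139)
t=12.500: state=(-1.932, 1.036)
t=13.000: state=(-1.972, 0.932)
t=13.420: state=(-1.959, 0.847)
largest grid value and its neighbours: w(10.200)=1.29510, w(10.220)=1.29510, w(10.240)=1.29508
parabola through these three points peaks at t≈10.213 with w≈1.29510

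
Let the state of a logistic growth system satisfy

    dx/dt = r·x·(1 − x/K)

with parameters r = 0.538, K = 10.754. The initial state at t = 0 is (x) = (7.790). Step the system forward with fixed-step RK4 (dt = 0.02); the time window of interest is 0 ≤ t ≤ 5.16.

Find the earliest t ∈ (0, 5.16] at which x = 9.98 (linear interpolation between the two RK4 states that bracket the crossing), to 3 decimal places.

t=0.000: state=(7.790)
step 1 (dt=0.02): k1=(1.155), k2=(1.152), k3=(1.152), k4=(1.150); state += dt/6·(k1+2k2+2k3+k4)
t=0.020: state=(7.813)
t=0.040: state=(7.836)
t=0.060: state=(7.859)
continuing one RK4 step at a time; state shown every 10 steps (Δt=0.2):
t=0.200: state=(8.015)
t=0.400: state=(8.229)
t=0.600: state=(8.431)
t=0.800: state=(8.621)
t=1.000: state=(8.799)
t=1.200: state=(8.965)
t=1.400: state=(9.120)
t=1.600: state=(9.264)
t=1.800: state=(9.397)
t=2.000: state=(9.519)
t=2.200: state=(9.632)
t=2.400: state=(9.736)
t=2.600: state=(9.831)
t=2.800: state=(9.917)
t=2.940: state=(9.974)
next step: t=2.960: state=(9.981) — x has crossed 9.98
linear interpolation between t=2.940 (9.97369) and t=2.960 (9.98145) → t≈2.956

t = 2.956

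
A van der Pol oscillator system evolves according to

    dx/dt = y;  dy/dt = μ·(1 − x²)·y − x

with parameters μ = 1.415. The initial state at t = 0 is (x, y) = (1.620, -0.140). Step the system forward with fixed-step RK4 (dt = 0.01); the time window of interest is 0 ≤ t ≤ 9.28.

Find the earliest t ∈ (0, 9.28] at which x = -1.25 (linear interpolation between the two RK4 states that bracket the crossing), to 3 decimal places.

t=0.000: state=(1.620, -0.140)
step 1 (dt=0.01): k1=(-0.140, -1.298), k2=(-0.146, -1.283), k3=(-0.146, -1.283), k4=(-0.153, -1.268); state += dt/6·(k1+2k2+2k3+k4)
t=0.010: state=(1.619, -0.153)
t=0.020: state=(1.617, -0.165)
t=0.030: state=(1.615, -0.178)
continuing one RK4 step at a time; state shown every 50 steps (Δt=0.5):
t=0.500: state=(1.432, -0.557)
t=1.000: state=(1.074, -0.896)
t=1.500: state=(0.475, -1.612)
t=2.000: state=(-0.685, -3.030)
t=2.180: state=(-1.233, -2.901)
next step: t=2.190: state=(-1.261, -2.865) — x has crossed -1.25
linear interpolation between t=2.180 (-1.23260) and t=2.190 (-1.26143) → t≈2.186

t = 2.186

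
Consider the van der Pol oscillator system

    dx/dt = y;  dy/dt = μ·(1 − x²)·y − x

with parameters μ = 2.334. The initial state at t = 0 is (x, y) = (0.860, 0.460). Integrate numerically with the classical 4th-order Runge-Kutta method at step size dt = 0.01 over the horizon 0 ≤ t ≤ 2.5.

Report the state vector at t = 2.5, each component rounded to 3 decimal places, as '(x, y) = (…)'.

t=0.000: state=(0.860, 0.460)
step 1 (dt=0.01): k1=(0.460, -0.580), k2=(0.457, -0.589), k3=(0.457, -0.589), k4=(0.454, -0.597); state += dt/6·(k1+2k2+2k3+k4)
t=0.010: state=(0.865, 0.454)
t=0.020: state=(0.869, 0.448)
t=0.030: state=(0.874, 0.442)
continuing one RK4 step at a time; state shown every 10 steps (Δt=0.1):
t=0.100: state=(0.903, 0.394)
t=0.200: state=(0.938, 0.315)
t=0.300: state=(0.965, 0.225)
t=0.400: state=(0.983, 0.130)
t=0.500: state=(0.991, 0.032)
t=0.600: state=(0.989, -0.068)
t=0.700: state=(0.978, -0.167)
t=0.800: state=(0.956, -0.267)
t=0.900: state=(0.924, -0.370)
t=1.000: state=(0.882, -0.478)
t=1.100: state=(0.828, -0.598)
t=1.200: state=(0.762, -0.734)
t=1.300: state=(0.680, -0.898)
t=1.400: state=(0.581, -1.100)
t=1.500: state=(0.458, -1.361)
t=1.600: state=(0.306, -1.702)
t=1.700: state=(0.114, -2.150)
t=1.800: state=(-0.128, -2.712)
t=1.900: state=(-0.430, -3.330)
t=2.000: state=(-0.789, -3.787)
t=2.100: state=(-1.170, -3.715)
t=2.200: state=(-1.508, -2.948)
t=2.300: state=(-1.748, -1.855)
t=2.400: state=(-1.885, -0.937)
t=2.500: state=(-1.947, -0.358)

(x, y) = (-1.947, -0.358)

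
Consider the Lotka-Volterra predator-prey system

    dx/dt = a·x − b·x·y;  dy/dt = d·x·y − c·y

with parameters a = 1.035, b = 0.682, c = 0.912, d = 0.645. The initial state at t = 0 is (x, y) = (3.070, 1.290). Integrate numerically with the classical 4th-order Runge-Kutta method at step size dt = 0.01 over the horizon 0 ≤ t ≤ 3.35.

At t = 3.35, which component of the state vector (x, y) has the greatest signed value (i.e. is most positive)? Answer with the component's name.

t=0.000: state=(3.070, 1.290)
step 1 (dt=0.01): k1=(0.477, 1.378), k2=(0.462, 1.387), k3=(0.462, 1.387), k4=(0.448, 1.397); state += dt/6·(k1+2k2+2k3+k4)
t=0.010: state=(3.075, 1.304)
t=0.020: state=(3.079, 1.318)
t=0.030: state=(3.083, 1.332)
continuing one RK4 step at a time; state shown every 20 steps (Δt=0.2):
t=0.200: state=(3.103, 1.603)
t=0.400: state=(2.990, 1.982)
t=0.600: state=(2.730, 2.392)
t=0.800: state=(2.359, 2.770)
t=1.000: state=(1.949, 3.047)
t=1.200: state=(1.565, 3.183)
t=1.400: state=(1.245, 3.177)
t=1.600: state=(1.000, 3.057)
t=1.800: state=(0.821, 2.863)
t=2.000: state=(0.694, 2.629)
t=2.200: state=(0.607, 2.382)
t=2.400: state=(0.548, 2.138)
t=2.600: state=(0.512, 1.907)
t=2.800: state=(0.493, 1.695)
t=3.000: state=(0.487, 1.504)
t=3.200: state=(0.494, 1.335)
t=3.350: state=(0.506, 1.222)
compare at T: x=0.506, y=1.222

largest component: y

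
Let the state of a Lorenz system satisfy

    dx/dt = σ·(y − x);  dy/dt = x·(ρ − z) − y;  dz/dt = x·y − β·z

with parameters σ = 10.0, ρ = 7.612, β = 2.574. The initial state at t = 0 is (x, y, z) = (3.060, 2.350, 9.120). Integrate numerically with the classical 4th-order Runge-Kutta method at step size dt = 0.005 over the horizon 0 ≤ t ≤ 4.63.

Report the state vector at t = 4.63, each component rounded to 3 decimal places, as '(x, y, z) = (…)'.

(x, y, z) = (4.224, 4.214, 6.702)

t=0.000: state=(3.060, 2.350, 9.120)
step 1 (dt=0.005): k1=(-7.100, -6.964, -16.284), k2=(-7.097, -6.796, -16.274), k3=(-7.092, -6.797, -16.273), k4=(-7.085, -6.631, -16.261); state += dt/6·(k1+2k2+2k3+k4)
t=0.005: state=(3.025, 2.316, 9.039)
t=0.010: state=(2.989, 2.284, 8.957)
t=0.015: state=(2.954, 2.253, 8.876)
continuing one RK4 step at a time; state shown every 40 steps (Δt=0.2):
t=0.200: state=(2.096, 1.912, 6.213)
t=0.400: state=(2.215, 2.485, 4.420)
t=0.600: state=(3.114, 3.733, 3.942)
t=0.800: state=(4.536, 5.249, 5.157)
t=1.000: state=(5.393, 5.405, 7.504)
t=1.200: state=(4.621, 3.996, 8.208)
t=1.400: state=(3.549, 3.194, 7.080)
t=1.600: state=(3.270, 3.327, 5.900)
t=1.800: state=(3.665, 3.971, 5.495)
t=2.000: state=(4.329, 4.633, 6.032)
t=2.200: state=(4.674, 4.681, 6.979)
t=2.400: state=(4.391, 4.148, 7.318)
t=2.600: state=(3.927, 3.750, 6.891)
t=2.800: state=(3.762, 3.775, 6.338)
t=3.000: state=(3.934, 4.073, 6.141)
t=3.200: state=(4.225, 4.352, 6.385)
t=3.400: state=(4.360, 4.360, 6.775)
t=3.600: state=(4.243, 4.144, 6.915)
t=3.800: state=(4.047, 3.969, 6.741)
t=4.000: state=(3.971, 3.975, 6.498)
t=4.200: state=(4.046, 4.108, 6.412)
t=4.400: state=(4.172, 4.224, 6.521)
t=4.600: state=(4.226, 4.224, 6.684)
t=4.630: state=(4.224, 4.214, 6.702)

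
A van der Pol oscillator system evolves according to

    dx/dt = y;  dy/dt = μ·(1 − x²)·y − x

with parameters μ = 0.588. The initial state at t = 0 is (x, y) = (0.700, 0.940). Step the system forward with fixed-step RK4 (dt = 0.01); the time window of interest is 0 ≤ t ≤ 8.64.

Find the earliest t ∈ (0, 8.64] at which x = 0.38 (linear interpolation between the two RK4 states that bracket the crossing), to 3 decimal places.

t = 2.174

t=0.000: state=(0.700, 0.940)
step 1 (dt=0.01): k1=(0.940, -0.418), k2=(0.938, -0.427), k3=(0.938, -0.427), k4=(0.936, -0.436); state += dt/6·(k1+2k2+2k3+k4)
t=0.010: state=(0.709, 0.936)
t=0.020: state=(0.719, 0.931)
t=0.030: state=(0.728, 0.927)
continuing one RK4 step at a time; state shown every 50 steps (Δt=0.5):
t=0.500: state=(1.083, 0.529)
t=1.000: state=(1.197, -0.074)
t=1.500: state=(1.021, -0.615)
t=2.000: state=(0.589, -1.114)
t=2.170: state=(0.385, -1.288)
next step: t=2.180: state=(0.372, -1.298) — x has crossed 0.38
linear interpolation between t=2.170 (0.38510) and t=2.180 (0.37216) → t≈2.174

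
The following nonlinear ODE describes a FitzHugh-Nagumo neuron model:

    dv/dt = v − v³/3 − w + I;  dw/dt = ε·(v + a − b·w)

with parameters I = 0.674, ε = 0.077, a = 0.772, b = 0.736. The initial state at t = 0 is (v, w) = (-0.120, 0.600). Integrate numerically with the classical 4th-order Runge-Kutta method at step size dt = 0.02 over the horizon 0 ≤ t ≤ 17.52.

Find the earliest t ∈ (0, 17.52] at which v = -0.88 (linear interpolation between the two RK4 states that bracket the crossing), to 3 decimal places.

t=0.000: state=(-0.120, 0.600)
step 1 (dt=0.02): k1=(-0.045, 0.016), k2=(-0.046, 0.016), k3=(-0.046, 0.016), k4=(-0.047, 0.016); state += dt/6·(k1+2k2+2k3+k4)
t=0.020: state=(-0.121, 0.600)
t=0.040: state=(-0.122, 0.601)
t=0.060: state=(-0.123, 0.601)
continuing one RK4 step at a time; state shown every 50 steps (Δt=1):
t=1.000: state=(-0.207, 0.613)
t=2.000: state=(-0.446, 0.614)
t=2.900: state=(-0.874, 0.592)
next step: t=2.920: state=(-0.886, 0.591) — v has crossed -0.88
linear interpolation between t=2.900 (-0.87426) and t=2.920 (-0.88567) → t≈2.910

t = 2.910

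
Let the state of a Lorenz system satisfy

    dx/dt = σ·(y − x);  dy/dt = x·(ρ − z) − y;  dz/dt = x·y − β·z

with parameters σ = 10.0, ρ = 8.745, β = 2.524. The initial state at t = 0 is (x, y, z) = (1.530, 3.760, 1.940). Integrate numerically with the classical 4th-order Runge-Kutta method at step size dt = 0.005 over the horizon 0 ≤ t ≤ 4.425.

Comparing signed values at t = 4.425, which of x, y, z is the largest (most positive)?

largest component: z

t=0.000: state=(1.530, 3.760, 1.940)
step 1 (dt=0.005): k1=(22.300, 6.652, 0.856), k2=(21.909, 7.011, 1.087), k3=(21.928, 7.003, 1.083), k4=(21.554, 7.354, 1.312); state += dt/6·(k1+2k2+2k3+k4)
t=0.005: state=(1.640, 3.795, 1.945)
t=0.010: state=(1.746, 3.833, 1.953)
t=0.015: state=(1.848, 3.875, 1.963)
continuing one RK4 step at a time; state shown every 40 steps (Δt=0.2):
t=0.200: state=(4.989, 6.667, 4.115)
t=0.400: state=(7.181, 7.093, 10.131)
t=0.600: state=(4.724, 3.088, 10.877)
t=0.800: state=(2.565, 2.080, 7.815)
t=1.000: state=(2.403, 2.640, 5.572)
t=1.200: state=(3.356, 4.054, 4.873)
t=1.400: state=(4.989, 5.800, 6.321)
t=1.600: state=(5.819, 5.677, 9.074)
t=1.800: state=(4.668, 3.903, 9.415)
t=2.000: state=(3.538, 3.245, 7.831)
t=2.200: state=(3.478, 3.677, 6.563)
t=2.400: state=(4.175, 4.624, 6.471)
t=2.600: state=(4.982, 5.252, 7.587)
t=2.800: state=(5.017, 4.789, 8.640)
t=3.000: state=(4.358, 4.023, 8.411)
t=3.200: state=(3.929, 3.859, 7.563)
t=3.400: state=(4.055, 4.229, 7.070)
t=3.600: state=(4.491, 4.711, 7.300)
t=3.800: state=(4.770, 4.801, 7.935)
t=4.000: state=(4.613, 4.453, 8.221)
t=4.200: state=(4.288, 4.158, 7.935)
t=4.400: state=(4.173, 4.191, 7.527)
t=4.425: state=(4.180, 4.215, 7.492)
compare at T: x=4.180, y=4.215, z=7.492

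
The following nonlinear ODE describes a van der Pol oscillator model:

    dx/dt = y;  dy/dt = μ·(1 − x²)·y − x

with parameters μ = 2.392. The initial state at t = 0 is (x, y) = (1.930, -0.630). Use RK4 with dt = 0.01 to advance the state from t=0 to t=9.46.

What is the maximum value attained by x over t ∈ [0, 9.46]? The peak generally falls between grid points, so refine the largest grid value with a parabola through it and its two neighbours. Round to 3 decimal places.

t=0.000: state=(1.930, -0.630)
step 1 (dt=0.01): k1=(-0.630, 2.176), k2=(-0.619, 2.091), k3=(-0.620, 2.094), k4=(-0.609, 2.011); state += dt/6·(k1+2k2+2k3+k4)
t=0.010: state=(1.924, -0.609)
t=0.020: state=(1.918, -0.590)
t=0.030: state=(1.912, -0.572)
continuing one RK4 step at a time; state shown every 50 steps (Δt=0.5):
t=0.500: state=(1.719, -0.363)
t=1.000: state=(1.527, -0.421)
t=1.500: state=(1.286, -0.561)
t=2.000: state=(0.932, -0.919)
t=2.500: state=(0.208, -2.325)
t=3.000: state=(-1.580, -3.139)
t=3.500: state=(-2.013, 0.149)
t=4.000: state=(-1.889, 0.292)
t=4.500: state=(-1.731, 0.340)
t=5.000: state=(-1.545, 0.410)
t=5.500: state=(-1.311, 0.542)
t=6.000: state=(-0.973, 0.866)
t=6.500: state=(-0.310, 2.086)
t=7.000: state=(1.422, 3.683)
t=7.500: state=(2.019, -0.098)
t=8.000: state=(1.902, -0.288)
t=8.500: state=(1.747, -0.335)
t=9.000: state=(1.564, -0.402)
t=9.460: state=(1.357, -0.512)
largest grid value and its neighbours: x(7.430)=2.02187, x(7.440)=2.02198, x(7.450)=2.02188
parabola through these three points peaks at t≈7.440 with x≈2.02198

max x = 2.022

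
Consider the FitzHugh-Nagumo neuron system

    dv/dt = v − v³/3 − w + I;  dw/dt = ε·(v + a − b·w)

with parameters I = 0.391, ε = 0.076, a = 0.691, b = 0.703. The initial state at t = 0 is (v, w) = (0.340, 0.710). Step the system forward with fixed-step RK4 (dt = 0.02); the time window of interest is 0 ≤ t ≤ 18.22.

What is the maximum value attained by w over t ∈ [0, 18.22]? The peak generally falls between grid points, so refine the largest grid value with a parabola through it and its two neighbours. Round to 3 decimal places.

max w = 0.801

t=0.000: state=(0.340, 0.710)
step 1 (dt=0.02): k1=(0.008, 0.040), k2=(0.008, 0.040), k3=(0.008, 0.040), k4=(0.007, 0.040); state += dt/6·(k1+2k2+2k3+k4)
t=0.020: state=(0.340, 0.711)
t=0.040: state=(0.340, 0.712)
t=0.060: state=(0.340, 0.712)
continuing one RK4 step at a time; state shown every 50 steps (Δt=1):
t=1.000: state=(0.325, 0.749)
t=2.000: state=(0.229, 0.783)
t=3.000: state=(-0.069, 0.801)
t=4.000: state=(-0.833, 0.780)
t=5.000: state=(-1.668, 0.694)
t=6.000: state=(-1.817, 0.577)
t=7.000: state=(-1.788, 0.465)
t=8.000: state=(-1.741, 0.361)
t=9.000: state=(-1.693, 0.266)
t=10.000: state=(-1.644, 0.180)
t=11.000: state=(-1.596, 0.102)
t=12.000: state=(-1.548, 0.032)
t=13.000: state=(-1.500, -0.032)
t=14.000: state=(-1.452, -0.088)
t=15.000: state=(-1.404, -0.138)
t=16.000: state=(-1.356, -0.182)
t=17.000: state=(-1.308, -0.220)
t=18.000: state=(-1.259, -0.252)
t=18.220: state=(-1.248, -0.259)
largest grid value and its neighbours: w(3.100)=0.80092, w(3.120)=0.80092, w(3.140)=0.80091
parabola through these three points peaks at t≈3.116 with w≈0.80092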